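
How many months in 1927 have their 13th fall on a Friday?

1

Check the 13th of each month of 1927: Jan 13: Thu, Feb 13: Sun, Mar 13: Sun, Apr 13: Wed, May 13: Fri, Jun 13: Mon, Jul 13: Wed, Aug 13: Sat, Sep 13: Tue, Oct 13: Thu, Nov 13: Sun, Dec 13: Tue.
Friday occurs in May — 1 month.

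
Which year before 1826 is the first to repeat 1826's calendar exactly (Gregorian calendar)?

Two years share a calendar iff Jan 1 falls on the same weekday and both are leap or both are common. 1826: Jan 1 is Sunday, common year.
1825: Jan 1 Saturday, common
1824: Jan 1 Thursday, leap
1823: Jan 1 Wednesday, common
1822: Jan 1 Tuesday, common
1821: Jan 1 Monday, common
1820: Jan 1 Saturday, leap
1819: Jan 1 Friday, common
1818: Jan 1 Thursday, common
1817: Jan 1 Wednesday, common
1816: Jan 1 Monday, leap
1815: Jan 1 Sunday, common
1815 matches on both conditions.

1815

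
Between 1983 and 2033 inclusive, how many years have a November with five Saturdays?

November has 30 days; it has five Saturdays when Saturday falls among the first (month-length − 28) days — i.e. when November 1 is one of Saturday/Friday.
November 1 by year: 1983:Tue 1984:Thu 1985:Fri✓ 1986:Sat✓ 1987:Sun 1988:Tue 1989:Wed 1990:Thu 1991:Fri✓ 1992:Sun 1993:Mon 1994:Tue 1995:Wed 1996:Fri✓ 1997:Sat✓ …(21 more)… 2019:Fri✓ 2020:Sun 2021:Mon 2022:Tue 2023:Wed 2024:Fri✓ 2025:Sat✓ 2026:Sun 2027:Mon 2028:Wed 2029:Thu 2030:Fri✓ 2031:Sat✓ 2032:Mon 2033:Tue
Years with five Saturdays: 1985, 1986, 1991, 1996, 1997, 2002, 2003, 2008, 2013, 2014, 2019, 2024, 2025, 2030, 2031 → 15.

15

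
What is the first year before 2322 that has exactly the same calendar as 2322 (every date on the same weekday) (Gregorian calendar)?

2311

Two years share a calendar iff Jan 1 falls on the same weekday and both are leap or both are common. 2322: Jan 1 is Sunday, common year.
2321: Jan 1 Saturday, common
2320: Jan 1 Thursday, leap
2319: Jan 1 Wednesday, common
2318: Jan 1 Tuesday, common
2317: Jan 1 Monday, common
2316: Jan 1 Saturday, leap
2315: Jan 1 Friday, common
2314: Jan 1 Thursday, common
2313: Jan 1 Wednesday, common
2312: Jan 1 Monday, leap
2311: Jan 1 Sunday, common
2311 matches on both conditions.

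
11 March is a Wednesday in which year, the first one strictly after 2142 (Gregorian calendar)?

2144

From one year to the next, a fixed date's weekday advances by 1, or by 2 when a Feb 29 lies between the two dates.
2142: March 11 is Sunday.
2143: Monday (+1)
2144: Wednesday (+2)
11 March falls on a Wednesday in 2144.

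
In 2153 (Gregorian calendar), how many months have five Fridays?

A month of length L has five Fridays iff its first Friday is on day ≤ L−28 (so day 1–3 in a 31-day month, 1–2 in a 30-day month, day 1 in a leap February).
Checking each month of 2153: Jan starts Mon (31d); Feb starts Thu (28d); Mar starts Thu (31d) ✓; Apr starts Sun (30d); May starts Tue (31d); Jun starts Fri (30d) ✓; Jul starts Sun (31d); Aug starts Wed (31d) ✓; Sep starts Sat (30d); Oct starts Mon (31d); Nov starts Thu (30d) ✓; Dec starts Sat (31d).
Five-Friday months: March, June, August, November → 4.

4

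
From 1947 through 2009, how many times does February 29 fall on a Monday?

2

Leap years in 1947–2009: 16 of them.
Feb 29 weekday advances by 5 (mod 7) from one leap year to the next four years later (or differs when a century non-leap intervenes).
Leap-day weekdays: 1948:Sun 1952:Fri 1956:Wed 1960:Mon✓ 1964:Sat 1968:Thu 1972:Tue 1976:Sun 1980:Fri 1984:Wed 1988:Mon✓ 1992:Sat 1996:Thu 2000:Tue 2004:Sun 2008:Fri
Monday: 1960, 1988 → 2.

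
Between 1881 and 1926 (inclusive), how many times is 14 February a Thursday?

7

Track 14 February's weekday year by year (advancing +1, or +2 across a Feb 29):
  1881: Mon  1882: Tue (+1)  1883: Wed (+1)  1884: Thu (+1) ✓  1885: Sat (+2)
  1886: Sun (+1)  1887: Mon (+1)  1888: Tue (+1)  1889: Thu (+2) ✓  1890: Fri (+1)
  1891: Sat (+1)  1892: Sun (+1)  1893: Tue (+2)  1894: Wed (+1)  … (18 more years) …
  1913: Fri (+2)  1914: Sat (+1)  1915: Sun (+1)  1916: Mon (+1)  1917: Wed (+2)
  1918: Thu (+1) ✓  1919: Fri (+1)  1920: Sat (+1)  1921: Mon (+2)  1922: Tue (+1)
  1923: Wed (+1)  1924: Thu (+1) ✓  1925: Sat (+2)  1926: Sun (+1)
Thursday years: 1884, 1889, 1895, 1901, 1907, 1918, 1924 — 7 in total.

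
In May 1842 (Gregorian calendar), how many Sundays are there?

May 1842 has 31 days and begins on Sunday.
The first Sunday is May 1.
Sundays fall on 1, 8, 15, 22, 29 — that's 5.

5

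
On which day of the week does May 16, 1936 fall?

January 1, 1936 is a Wednesday.
May 16 is day 137 of the year, i.e. 136 days after Jan 1.
136 mod 7 = 3, so advance 3 weekdays from Wednesday: Saturday.

Saturday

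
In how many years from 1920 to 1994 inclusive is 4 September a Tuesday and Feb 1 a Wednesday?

Check each year's weekday for 4 September and Feb 1:
  1920: Sat/Sun  1921: Sun/Tue  1922: Mon/Wed  1923: Tue/Thu  1924: Thu/Fri  1925: Fri/Sun  1926: Sat/Mon  1927: Sun/Tue  1928: Tue/Wed ✓  1929: Wed/Fri  1930: Thu/Sat  1931: Fri/Sun  1932: Sun/Mon  1933: Mon/Wed  …(47 more)…  1981: Fri/Sun  1982: Sat/Mon  1983: Sun/Tue  1984: Tue/Wed ✓  1985: Wed/Fri  1986: Thu/Sat  1987: Fri/Sun  1988: Sun/Mon  1989: Mon/Wed  1990: Tue/Thu  1991: Wed/Fri  1992: Fri/Sat  1993: Sat/Mon  1994: Sun/Tue
Both conditions hold in: 1928, 1956, 1984 — 3.

3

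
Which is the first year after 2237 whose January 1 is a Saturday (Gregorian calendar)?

Jan 1 advances by 2 weekdays after a leap year and by 1 after a common year.
2237: Jan 1 is Sunday.
2238: Monday
2239: Tuesday
2240: Wednesday (leap)
2241: Friday
2242: Saturday
2242 begins on a Saturday

2242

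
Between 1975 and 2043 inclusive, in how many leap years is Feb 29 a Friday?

Leap years in 1975–2043: 17 of them.
Feb 29 weekday advances by 5 (mod 7) from one leap year to the next four years later (or differs when a century non-leap intervenes).
Leap-day weekdays: 1976:Sun 1980:Fri✓ 1984:Wed 1988:Mon 1992:Sat 1996:Thu 2000:Tue 2004:Sun 2008:Fri✓ 2012:Wed 2016:Mon 2020:Sat 2024:Thu 2028:Tue 2032:Sun 2036:Fri✓ 2040:Wed
Friday: 1980, 2008, 2036 → 3.

3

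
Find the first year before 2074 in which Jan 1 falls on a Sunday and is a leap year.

2068

Jan 1 advances by 2 weekdays after a leap year and by 1 after a common year.
2074: Jan 1 is Monday.
2073: Sunday
2072: Friday (leap)
2071: Thursday
2070: Wednesday
2069: Tuesday
2068: Sunday (leap)
2068 begins on a Sunday and is a leap year.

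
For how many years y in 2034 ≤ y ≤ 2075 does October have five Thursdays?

October has 31 days; it has five Thursdays when Thursday falls among the first (month-length − 28) days — i.e. when October 1 is one of Thursday/Wednesday/Tuesday.
October 1 by year: 2034:Sun 2035:Mon 2036:Wed✓ 2037:Thu✓ 2038:Fri 2039:Sat 2040:Mon 2041:Tue✓ 2042:Wed✓ 2043:Thu✓ 2044:Sat 2045:Sun 2046:Mon 2047:Tue✓ 2048:Thu✓ …(12 more)… 2061:Sat 2062:Sun 2063:Mon 2064:Wed✓ 2065:Thu✓ 2066:Fri 2067:Sat 2068:Mon 2069:Tue✓ 2070:Wed✓ 2071:Thu✓ 2072:Sat 2073:Sun 2074:Mon 2075:Tue✓
Years with five Thursdays: 2036, 2037, 2041, 2042, 2043, 2047, 2048, 2052, 2053, 2054, 2058, 2059, 2064, 2065, 2069, 2070, 2071, 2075 → 18.

18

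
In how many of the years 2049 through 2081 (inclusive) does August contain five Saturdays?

14

August has 31 days; it has five Saturdays when Saturday falls among the first (month-length − 28) days — i.e. when August 1 is one of Saturday/Friday/Thursday.
August 1 by year: 2049:Sun 2050:Mon 2051:Tue 2052:Thu✓ 2053:Fri✓ 2054:Sat✓ 2055:Sun 2056:Tue 2057:Wed 2058:Thu✓ 2059:Fri✓ 2060:Sun 2061:Mon 2062:Tue 2063:Wed …(3 more)… 2067:Mon 2068:Wed 2069:Thu✓ 2070:Fri✓ 2071:Sat✓ 2072:Mon 2073:Tue 2074:Wed 2075:Thu✓ 2076:Sat✓ 2077:Sun 2078:Mon 2079:Tue 2080:Thu✓ 2081:Fri✓
Years with five Saturdays: 2052, 2053, 2054, 2058, 2059, 2064, 2065, 2069, 2070, 2071, 2075, 2076, 2080, 2081 → 14.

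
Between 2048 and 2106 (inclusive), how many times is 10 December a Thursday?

Track 10 December's weekday year by year (advancing +1, or +2 across a Feb 29):
  2048: Thu ✓  2049: Fri (+1)  2050: Sat (+1)  2051: Sun (+1)  2052: Tue (+2)
  2053: Wed (+1)  2054: Thu (+1) ✓  2055: Fri (+1)  2056: Sun (+2)  2057: Mon (+1)
  2058: Tue (+1)  2059: Wed (+1)  2060: Fri (+2)  2061: Sat (+1)  … (31 more years) …
  2093: Thu (+1) ✓  2094: Fri (+1)  2095: Sat (+1)  2096: Mon (+2)  2097: Tue (+1)
  2098: Wed (+1)  2099: Thu (+1) ✓  2100: Fri (+1)  2101: Sat (+1)  2102: Sun (+1)
  2103: Mon (+1)  2104: Wed (+2)  2105: Thu (+1) ✓  2106: Fri (+1)
Thursday years: 2048, 2054, 2065, 2071, 2076, 2082, 2093, 2099, 2105 — 9 in total.

9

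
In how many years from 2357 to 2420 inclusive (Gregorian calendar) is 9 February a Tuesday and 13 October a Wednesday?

Check each year's weekday for 9 February and 13 October:
  2357: Sat/Sun  2358: Sun/Mon  2359: Mon/Tue  2360: Tue/Thu  2361: Thu/Fri  2362: Fri/Sat  2363: Sat/Sun  2364: Sun/Tue  2365: Tue/Wed ✓  2366: Wed/Thu  2367: Thu/Fri  2368: Fri/Sun  2369: Sun/Mon  2370: Mon/Tue  …(36 more)…  2407: Fri/Sat  2408: Sat/Mon  2409: Mon/Tue  2410: Tue/Wed ✓  2411: Wed/Thu  2412: Thu/Sat  2413: Sat/Sun  2414: Sun/Mon  2415: Mon/Tue  2416: Tue/Thu  2417: Thu/Fri  2418: Fri/Sat  2419: Sat/Sun  2420: Sun/Tue
Both conditions hold in: 2365, 2371, 2382, 2393, 2399, 2410 — 6.

6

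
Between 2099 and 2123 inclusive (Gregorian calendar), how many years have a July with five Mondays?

July has 31 days; it has five Mondays when Monday falls among the first (month-length − 28) days — i.e. when July 1 is one of Monday/Sunday/Saturday.
July 1 by year: 2099:Wed 2100:Thu 2101:Fri 2102:Sat✓ 2103:Sun✓ 2104:Tue 2105:Wed 2106:Thu 2107:Fri 2108:Sun✓ 2109:Mon✓ 2110:Tue 2111:Wed 2112:Fri 2113:Sat✓ 2114:Sun✓ 2115:Mon✓ 2116:Wed 2117:Thu 2118:Fri 2119:Sat✓ 2120:Mon✓ 2121:Tue 2122:Wed 2123:Thu
Years with five Mondays: 2102, 2103, 2108, 2109, 2113, 2114, 2115, 2119, 2120 → 9.

9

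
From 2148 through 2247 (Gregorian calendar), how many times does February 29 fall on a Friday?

Leap years in 2148–2247: 24 of them.
Feb 29 weekday advances by 5 (mod 7) from one leap year to the next four years later (or differs when a century non-leap intervenes).
Leap-day weekdays: 2148:Thu 2152:Tue 2156:Sun 2160:Fri✓ 2164:Wed 2168:Mon 2172:Sat 2176:Thu 2180:Tue 2184:Sun 2188:Fri✓ 2192:Wed 2196:Mon 2204:Wed 2208:Mon 2212:Sat 2216:Thu 2220:Tue 2224:Sun 2228:Fri✓ 2232:Wed 2236:Mon 2240:Sat 2244:Thu
Friday: 2160, 2188, 2228 → 3.

3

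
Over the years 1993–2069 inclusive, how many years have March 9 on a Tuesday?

Track March 9's weekday year by year (advancing +1, or +2 across a Feb 29):
  1993: Tue ✓  1994: Wed (+1)  1995: Thu (+1)  1996: Sat (+2)  1997: Sun (+1)
  1998: Mon (+1)  1999: Tue (+1) ✓  2000: Thu (+2)  2001: Fri (+1)  2002: Sat (+1)
  2003: Sun (+1)  2004: Tue (+2) ✓  2005: Wed (+1)  2006: Thu (+1)  … (49 more years) …
  2056: Thu (+2)  2057: Fri (+1)  2058: Sat (+1)  2059: Sun (+1)  2060: Tue (+2) ✓
  2061: Wed (+1)  2062: Thu (+1)  2063: Fri (+1)  2064: Sun (+2)  2065: Mon (+1)
  2066: Tue (+1) ✓  2067: Wed (+1)  2068: Fri (+2)  2069: Sat (+1)
Tuesday years: 1993, 1999, 2004, 2010, 2021, 2027, 2032, 2038, 2049, 2055, 2060, 2066 — 12 in total.

12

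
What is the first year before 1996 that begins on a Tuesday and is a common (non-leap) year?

Jan 1 advances by 2 weekdays after a leap year and by 1 after a common year.
1996: Jan 1 is Monday (leap).
1995: Sunday
1994: Saturday
1993: Friday
1992: Wednesday (leap)
1991: Tuesday
1991 begins on a Tuesday and is a common year.

1991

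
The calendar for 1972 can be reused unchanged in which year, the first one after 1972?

2000

Two years share a calendar iff Jan 1 falls on the same weekday and both are leap or both are common. 1972: Jan 1 is Saturday, leap year.
1973: Jan 1 Monday, common
1974: Jan 1 Tuesday, common
1975: Jan 1 Wednesday, common
1976: Jan 1 Thursday, leap
1977: Jan 1 Saturday, common
1978: Jan 1 Sunday, common
1979: Jan 1 Monday, common
1980: Jan 1 Tuesday, leap
1981: Jan 1 Thursday, common
1982: Jan 1 Friday, common
1983: Jan 1 Saturday, common
1984: Jan 1 Sunday, leap
1985: Jan 1 Tuesday, common
1986: Jan 1 Wednesday, common
1987: Jan 1 Thursday, common
1988: Jan 1 Friday, leap
1989: Jan 1 Sunday, common
1990: Jan 1 Monday, common
1991: Jan 1 Tuesday, common
1992: Jan 1 Wednesday, leap
1993: Jan 1 Friday, common
1994: Jan 1 Saturday, common
1995: Jan 1 Sunday, common
1996: Jan 1 Monday, leap
1997: Jan 1 Wednesday, common
1998: Jan 1 Thursday, common
1999: Jan 1 Friday, common
2000: Jan 1 Saturday, leap
2000 matches on both conditions.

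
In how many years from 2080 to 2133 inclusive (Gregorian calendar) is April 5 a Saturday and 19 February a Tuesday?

Check each year's weekday for April 5 and 19 February:
  2080: Fri/Mon  2081: Sat/Wed  2082: Sun/Thu  2083: Mon/Fri  2084: Wed/Sat  2085: Thu/Mon  2086: Fri/Tue  2087: Sat/Wed  2088: Mon/Thu  2089: Tue/Sat  2090: Wed/Sun  2091: Thu/Mon  2092: Sat/Tue ✓  2093: Sun/Thu  …(26 more)…  2120: Fri/Mon  2121: Sat/Wed  2122: Sun/Thu  2123: Mon/Fri  2124: Wed/Sat  2125: Thu/Mon  2126: Fri/Tue  2127: Sat/Wed  2128: Mon/Thu  2129: Tue/Sat  2130: Wed/Sun  2131: Thu/Mon  2132: Sat/Tue ✓  2133: Sun/Thu
Both conditions hold in: 2092, 2104, 2132 — 3.

3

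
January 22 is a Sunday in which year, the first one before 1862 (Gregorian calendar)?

From one year to the next, a fixed date's weekday advances by 1, or by 2 when a Feb 29 lies between the two dates.
1862: January 22 is Wednesday.
1861: Tuesday (−1)
1860: Sunday (−2)
January 22 falls on a Sunday in 1860.

1860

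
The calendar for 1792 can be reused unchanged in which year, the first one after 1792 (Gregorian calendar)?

Two years share a calendar iff Jan 1 falls on the same weekday and both are leap or both are common. 1792: Jan 1 is Sunday, leap year.
1793: Jan 1 Tuesday, common
1794: Jan 1 Wednesday, common
1795: Jan 1 Thursday, common
1796: Jan 1 Friday, leap
1797: Jan 1 Sunday, common
1798: Jan 1 Monday, common
1799: Jan 1 Tuesday, common
1800: Jan 1 Wednesday, common
1801: Jan 1 Thursday, common
1802: Jan 1 Friday, common
1803: Jan 1 Saturday, common
1804: Jan 1 Sunday, leap
1804 matches on both conditions.

1804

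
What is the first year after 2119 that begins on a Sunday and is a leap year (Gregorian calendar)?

Jan 1 advances by 2 weekdays after a leap year and by 1 after a common year.
2119: Jan 1 is Sunday.
2120: Monday (leap)
2121: Wednesday
2122: Thursday
2123: Friday
2124: Saturday (leap)
2125: Monday
2126: Tuesday
2127: Wednesday
2128: Thursday (leap)
2129: Saturday
2130: Sunday
2131: Monday
2132: Tuesday (leap)
2133: Thursday
2134: Friday
2135: Saturday
2136: Sunday (leap)
2136 begins on a Sunday and is a leap year.

2136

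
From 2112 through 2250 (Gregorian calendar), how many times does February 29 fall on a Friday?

4

Leap years in 2112–2250: 34 of them.
Feb 29 weekday advances by 5 (mod 7) from one leap year to the next four years later (or differs when a century non-leap intervenes).
Leap-day weekdays: 2112:Mon 2116:Sat 2120:Thu 2124:Tue 2128:Sun 2132:Fri✓ 2136:Wed 2140:Mon 2144:Sat 2148:Thu 2152:Tue 2156:Sun 2160:Fri✓ …(8 more)… 2196:Mon 2204:Wed 2208:Mon 2212:Sat 2216:Thu 2220:Tue 2224:Sun 2228:Fri✓ 2232:Wed 2236:Mon 2240:Sat 2244:Thu 2248:Tue
Friday: 2132, 2160, 2188, 2228 → 4.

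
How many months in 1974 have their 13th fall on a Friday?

2

Check the 13th of each month of 1974: Jan 13: Sun, Feb 13: Wed, Mar 13: Wed, Apr 13: Sat, May 13: Mon, Jun 13: Thu, Jul 13: Sat, Aug 13: Tue, Sep 13: Fri, Oct 13: Sun, Nov 13: Wed, Dec 13: Fri.
Friday occurs in September, December — 2 months.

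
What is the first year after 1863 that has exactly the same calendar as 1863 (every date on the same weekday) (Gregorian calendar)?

Two years share a calendar iff Jan 1 falls on the same weekday and both are leap or both are common. 1863: Jan 1 is Thursday, common year.
1864: Jan 1 Friday, leap
1865: Jan 1 Sunday, common
1866: Jan 1 Monday, common
1867: Jan 1 Tuesday, common
1868: Jan 1 Wednesday, leap
1869: Jan 1 Friday, common
1870: Jan 1 Saturday, common
1871: Jan 1 Sunday, common
1872: Jan 1 Monday, leap
1873: Jan 1 Wednesday, common
1874: Jan 1 Thursday, common
1874 matches on both conditions.

1874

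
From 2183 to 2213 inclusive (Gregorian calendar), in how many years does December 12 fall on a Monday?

Track December 12's weekday year by year (advancing +1, or +2 across a Feb 29):
  2183: Fri  2184: Sun (+2)  2185: Mon (+1) ✓  2186: Tue (+1)  2187: Wed (+1)
  2188: Fri (+2)  2189: Sat (+1)  2190: Sun (+1)  2191: Mon (+1) ✓  2192: Wed (+2)
  2193: Thu (+1)  2194: Fri (+1)  2195: Sat (+1)  2196: Mon (+2) ✓  … (3 more years) …
  2200: Fri (+1)  2201: Sat (+1)  2202: Sun (+1)  2203: Mon (+1) ✓  2204: Wed (+2)
  2205: Thu (+1)  2206: Fri (+1)  2207: Sat (+1)  2208: Mon (+2) ✓  2209: Tue (+1)
  2210: Wed (+1)  2211: Thu (+1)  2212: Sat (+2)  2213: Sun (+1)
Monday years: 2185, 2191, 2196, 2203, 2208 — 5 in total.

5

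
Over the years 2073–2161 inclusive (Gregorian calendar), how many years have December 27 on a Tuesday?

Track December 27's weekday year by year (advancing +1, or +2 across a Feb 29):
  2073: Wed  2074: Thu (+1)  2075: Fri (+1)  2076: Sun (+2)  2077: Mon (+1)
  2078: Tue (+1) ✓  2079: Wed (+1)  2080: Fri (+2)  2081: Sat (+1)  2082: Sun (+1)
  2083: Mon (+1)  2084: Wed (+2)  2085: Thu (+1)  2086: Fri (+1)  … (61 more years) …
  2148: Fri (+2)  2149: Sat (+1)  2150: Sun (+1)  2151: Mon (+1)  2152: Wed (+2)
  2153: Thu (+1)  2154: Fri (+1)  2155: Sat (+1)  2156: Mon (+2)  2157: Tue (+1) ✓
  2158: Wed (+1)  2159: Thu (+1)  2160: Sat (+2)  2161: Sun (+1)
Tuesday years: 2078, 2089, 2095, 2101, 2107, 2112, 2118, 2129, 2135, 2140, 2146, 2157 — 12 in total.

12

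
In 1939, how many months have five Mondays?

A month of length L has five Mondays iff its first Monday is on day ≤ L−28 (so day 1–3 in a 31-day month, 1–2 in a 30-day month, day 1 in a leap February).
Checking each month of 1939: Jan starts Sun (31d) ✓; Feb starts Wed (28d); Mar starts Wed (31d); Apr starts Sat (30d); May starts Mon (31d) ✓; Jun starts Thu (30d); Jul starts Sat (31d) ✓; Aug starts Tue (31d); Sep starts Fri (30d); Oct starts Sun (31d) ✓; Nov starts Wed (30d); Dec starts Fri (31d).
Five-Monday months: January, May, July, October → 4.

4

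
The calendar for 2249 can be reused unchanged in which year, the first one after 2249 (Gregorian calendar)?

Two years share a calendar iff Jan 1 falls on the same weekday and both are leap or both are common. 2249: Jan 1 is Monday, common year.
2250: Jan 1 Tuesday, common
2251: Jan 1 Wednesday, common
2252: Jan 1 Thursday, leap
2253: Jan 1 Saturday, common
2254: Jan 1 Sunday, common
2255: Jan 1 Monday, common
2255 matches on both conditions.

2255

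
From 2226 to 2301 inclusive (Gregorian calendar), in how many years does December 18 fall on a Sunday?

Track December 18's weekday year by year (advancing +1, or +2 across a Feb 29):
  2226: Mon  2227: Tue (+1)  2228: Thu (+2)  2229: Fri (+1)  2230: Sat (+1)
  2231: Sun (+1) ✓  2232: Tue (+2)  2233: Wed (+1)  2234: Thu (+1)  2235: Fri (+1)
  2236: Sun (+2) ✓  2237: Mon (+1)  2238: Tue (+1)  2239: Wed (+1)  … (48 more years) …
  2288: Tue (+2)  2289: Wed (+1)  2290: Thu (+1)  2291: Fri (+1)  2292: Sun (+2) ✓
  2293: Mon (+1)  2294: Tue (+1)  2295: Wed (+1)  2296: Fri (+2)  2297: Sat (+1)
  2298: Sun (+1) ✓  2299: Mon (+1)  2300: Tue (+1)  2301: Wed (+1)
Sunday years: 2231, 2236, 2242, 2253, 2259, 2264, 2270, 2281, 2287, 2292, 2298 — 11 in total.

11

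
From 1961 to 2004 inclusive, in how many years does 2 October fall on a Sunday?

5

Track 2 October's weekday year by year (advancing +1, or +2 across a Feb 29):
  1961: Mon  1962: Tue (+1)  1963: Wed (+1)  1964: Fri (+2)  1965: Sat (+1)
  1966: Sun (+1) ✓  1967: Mon (+1)  1968: Wed (+2)  1969: Thu (+1)  1970: Fri (+1)
  1971: Sat (+1)  1972: Mon (+2)  1973: Tue (+1)  1974: Wed (+1)  … (16 more years) …
  1991: Wed (+1)  1992: Fri (+2)  1993: Sat (+1)  1994: Sun (+1) ✓  1995: Mon (+1)
  1996: Wed (+2)  1997: Thu (+1)  1998: Fri (+1)  1999: Sat (+1)  2000: Mon (+2)
  2001: Tue (+1)  2002: Wed (+1)  2003: Thu (+1)  2004: Sat (+2)
Sunday years: 1966, 1977, 1983, 1988, 1994 — 5 in total.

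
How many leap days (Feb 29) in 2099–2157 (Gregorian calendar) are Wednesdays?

2

Leap years in 2099–2157: 14 of them.
Feb 29 weekday advances by 5 (mod 7) from one leap year to the next four years later (or differs when a century non-leap intervenes).
Leap-day weekdays: 2104:Fri 2108:Wed✓ 2112:Mon 2116:Sat 2120:Thu 2124:Tue 2128:Sun 2132:Fri 2136:Wed✓ 2140:Mon 2144:Sat 2148:Thu 2152:Tue 2156:Sun
Wednesday: 2108, 2136 → 2.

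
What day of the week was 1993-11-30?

January 1, 1993 is a Friday.
November 30 is day 334 of the year, i.e. 333 days after Jan 1.
333 mod 7 = 4, so advance 4 weekdays from Friday: Tuesday.

Tuesday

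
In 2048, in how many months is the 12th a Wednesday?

Check the 12th of each month of 2048: Jan 12: Sun, Feb 12: Wed, Mar 12: Thu, Apr 12: Sun, May 12: Tue, Jun 12: Fri, Jul 12: Sun, Aug 12: Wed, Sep 12: Sat, Oct 12: Mon, Nov 12: Thu, Dec 12: Sat.
Wednesday occurs in February, August — 2 months.

2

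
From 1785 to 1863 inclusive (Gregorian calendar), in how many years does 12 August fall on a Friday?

12

Track 12 August's weekday year by year (advancing +1, or +2 across a Feb 29):
  1785: Fri ✓  1786: Sat (+1)  1787: Sun (+1)  1788: Tue (+2)  1789: Wed (+1)
  1790: Thu (+1)  1791: Fri (+1) ✓  1792: Sun (+2)  1793: Mon (+1)  1794: Tue (+1)
  1795: Wed (+1)  1796: Fri (+2) ✓  1797: Sat (+1)  1798: Sun (+1)  … (51 more years) …
  1850: Mon (+1)  1851: Tue (+1)  1852: Thu (+2)  1853: Fri (+1) ✓  1854: Sat (+1)
  1855: Sun (+1)  1856: Tue (+2)  1857: Wed (+1)  1858: Thu (+1)  1859: Fri (+1) ✓
  1860: Sun (+2)  1861: Mon (+1)  1862: Tue (+1)  1863: Wed (+1)
Friday years: 1785, 1791, 1796, 1803, 1808, 1814, 1825, 1831, 1836, 1842, 1853, 1859 — 12 in total.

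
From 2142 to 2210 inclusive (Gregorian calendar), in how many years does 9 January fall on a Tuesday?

10

Track 9 January's weekday year by year (advancing +1, or +2 across a Feb 29):
  2142: Tue ✓  2143: Wed (+1)  2144: Thu (+1)  2145: Sat (+2)  2146: Sun (+1)
  2147: Mon (+1)  2148: Tue (+1) ✓  2149: Thu (+2)  2150: Fri (+1)  2151: Sat (+1)
  2152: Sun (+1)  2153: Tue (+2) ✓  2154: Wed (+1)  2155: Thu (+1)  … (41 more years) …
  2197: Mon (+2)  2198: Tue (+1) ✓  2199: Wed (+1)  2200: Thu (+1)  2201: Fri (+1)
  2202: Sat (+1)  2203: Sun (+1)  2204: Mon (+1)  2205: Wed (+2)  2206: Thu (+1)
  2207: Fri (+1)  2208: Sat (+1)  2209: Mon (+2)  2210: Tue (+1) ✓
Tuesday years: 2142, 2148, 2153, 2159, 2170, 2176, 2181, 2187, 2198, 2210 — 10 in total.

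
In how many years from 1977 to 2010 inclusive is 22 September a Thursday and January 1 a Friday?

Check each year's weekday for 22 September and January 1:
  1977: Thu/Sat  1978: Fri/Sun  1979: Sat/Mon  1980: Mon/Tue  1981: Tue/Thu  1982: Wed/Fri  1983: Thu/Sat  1984: Sat/Sun  1985: Sun/Tue  1986: Mon/Wed  1987: Tue/Thu  1988: Thu/Fri ✓  1989: Fri/Sun  1990: Sat/Mon  …(6 more)…  1997: Mon/Wed  1998: Tue/Thu  1999: Wed/Fri  2000: Fri/Sat  2001: Sat/Mon  2002: Sun/Tue  2003: Mon/Wed  2004: Wed/Thu  2005: Thu/Sat  2006: Fri/Sun  2007: Sat/Mon  2008: Mon/Tue  2009: Tue/Thu  2010: Wed/Fri
Both conditions hold in: 1988 — 1.

1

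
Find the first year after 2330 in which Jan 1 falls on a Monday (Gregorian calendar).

Jan 1 advances by 2 weekdays after a leap year and by 1 after a common year.
2330: Jan 1 is Wednesday.
2331: Thursday
2332: Friday (leap)
2333: Sunday
2334: Monday
2334 begins on a Monday

2334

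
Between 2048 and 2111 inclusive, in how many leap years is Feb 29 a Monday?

Leap years in 2048–2111: 15 of them.
Feb 29 weekday advances by 5 (mod 7) from one leap year to the next four years later (or differs when a century non-leap intervenes).
Leap-day weekdays: 2048:Sat 2052:Thu 2056:Tue 2060:Sun 2064:Fri 2068:Wed 2072:Mon✓ 2076:Sat 2080:Thu 2084:Tue 2088:Sun 2092:Fri 2096:Wed 2104:Fri 2108:Wed
Monday: 2072 → 1.

1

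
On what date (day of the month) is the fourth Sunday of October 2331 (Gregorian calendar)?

October 1, 2331 is a Thursday, so the first Sunday is the 4th.
The fourth Sunday is 4 + 21 = 25.

25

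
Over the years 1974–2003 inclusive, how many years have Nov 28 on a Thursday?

Track Nov 28's weekday year by year (advancing +1, or +2 across a Feb 29):
  1974: Thu ✓  1975: Fri (+1)  1976: Sun (+2)  1977: Mon (+1)  1978: Tue (+1)
  1979: Wed (+1)  1980: Fri (+2)  1981: Sat (+1)  1982: Sun (+1)  1983: Mon (+1)
  1984: Wed (+2)  1985: Thu (+1) ✓  1986: Fri (+1)  1987: Sat (+1)  1988: Mon (+2)
  1989: Tue (+1)  1990: Wed (+1)  1991: Thu (+1) ✓  1992: Sat (+2)  1993: Sun (+1)
  1994: Mon (+1)  1995: Tue (+1)  1996: Thu (+2) ✓  1997: Fri (+1)  1998: Sat (+1)
  1999: Sun (+1)  2000: Tue (+2)  2001: Wed (+1)  2002: Thu (+1) ✓  2003: Fri (+1)
Thursday years: 1974, 1985, 1991, 1996, 2002 — 5 in total.

5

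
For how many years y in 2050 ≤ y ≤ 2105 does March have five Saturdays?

24

March has 31 days; it has five Saturdays when Saturday falls among the first (month-length − 28) days — i.e. when March 1 is one of Saturday/Friday/Thursday.
March 1 by year: 2050:Tue 2051:Wed 2052:Fri✓ 2053:Sat✓ 2054:Sun 2055:Mon 2056:Wed 2057:Thu✓ 2058:Fri✓ 2059:Sat✓ 2060:Mon 2061:Tue 2062:Wed 2063:Thu✓ 2064:Sat✓ …(26 more)… 2091:Thu✓ 2092:Sat✓ 2093:Sun 2094:Mon 2095:Tue 2096:Thu✓ 2097:Fri✓ 2098:Sat✓ 2099:Sun 2100:Mon 2101:Tue 2102:Wed 2103:Thu✓ 2104:Sat✓ 2105:Sun
Years with five Saturdays: 2052, 2053, 2057, 2058, 2059, 2063, 2064, 2068, 2069, 2070, 2074, 2075, 2080, 2081, 2085, 2086, 2087, 2091, 2092, 2096, 2097, 2098, 2103, 2104 → 24.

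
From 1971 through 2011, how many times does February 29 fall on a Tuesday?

Leap years in 1971–2011: 10 of them.
Feb 29 weekday advances by 5 (mod 7) from one leap year to the next four years later (or differs when a century non-leap intervenes).
Leap-day weekdays: 1972:Tue✓ 1976:Sun 1980:Fri 1984:Wed 1988:Mon 1992:Sat 1996:Thu 2000:Tue✓ 2004:Sun 2008:Fri
Tuesday: 1972, 2000 → 2.

2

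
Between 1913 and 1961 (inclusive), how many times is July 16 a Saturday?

7

Track July 16's weekday year by year (advancing +1, or +2 across a Feb 29):
  1913: Wed  1914: Thu (+1)  1915: Fri (+1)  1916: Sun (+2)  1917: Mon (+1)
  1918: Tue (+1)  1919: Wed (+1)  1920: Fri (+2)  1921: Sat (+1) ✓  1922: Sun (+1)
  1923: Mon (+1)  1924: Wed (+2)  1925: Thu (+1)  1926: Fri (+1)  … (21 more years) …
  1948: Fri (+2)  1949: Sat (+1) ✓  1950: Sun (+1)  1951: Mon (+1)  1952: Wed (+2)
  1953: Thu (+1)  1954: Fri (+1)  1955: Sat (+1) ✓  1956: Mon (+2)  1957: Tue (+1)
  1958: Wed (+1)  1959: Thu (+1)  1960: Sat (+2) ✓  1961: Sun (+1)
Saturday years: 1921, 1927, 1932, 1938, 1949, 1955, 1960 — 7 in total.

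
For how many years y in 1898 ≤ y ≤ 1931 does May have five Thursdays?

15

May has 31 days; it has five Thursdays when Thursday falls among the first (month-length − 28) days — i.e. when May 1 is one of Thursday/Wednesday/Tuesday.
May 1 by year: 1898:Sun 1899:Mon 1900:Tue✓ 1901:Wed✓ 1902:Thu✓ 1903:Fri 1904:Sun 1905:Mon 1906:Tue✓ 1907:Wed✓ 1908:Fri 1909:Sat 1910:Sun 1911:Mon 1912:Wed✓ …(4 more)… 1917:Tue✓ 1918:Wed✓ 1919:Thu✓ 1920:Sat 1921:Sun 1922:Mon 1923:Tue✓ 1924:Thu✓ 1925:Fri 1926:Sat 1927:Sun 1928:Tue✓ 1929:Wed✓ 1930:Thu✓ 1931:Fri
Years with five Thursdays: 1900, 1901, 1902, 1906, 1907, 1912, 1913, 1917, 1918, 1919, 1923, 1924, 1928, 1929, 1930 → 15.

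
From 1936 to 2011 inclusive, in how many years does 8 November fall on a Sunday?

11

Track 8 November's weekday year by year (advancing +1, or +2 across a Feb 29):
  1936: Sun ✓  1937: Mon (+1)  1938: Tue (+1)  1939: Wed (+1)  1940: Fri (+2)
  1941: Sat (+1)  1942: Sun (+1) ✓  1943: Mon (+1)  1944: Wed (+2)  1945: Thu (+1)
  1946: Fri (+1)  1947: Sat (+1)  1948: Mon (+2)  1949: Tue (+1)  … (48 more years) …
  1998: Sun (+1) ✓  1999: Mon (+1)  2000: Wed (+2)  2001: Thu (+1)  2002: Fri (+1)
  2003: Sat (+1)  2004: Mon (+2)  2005: Tue (+1)  2006: Wed (+1)  2007: Thu (+1)
  2008: Sat (+2)  2009: Sun (+1) ✓  2010: Mon (+1)  2011: Tue (+1)
Sunday years: 1936, 1942, 1953, 1959, 1964, 1970, 1981, 1987, 1992, 1998, 2009 — 11 in total.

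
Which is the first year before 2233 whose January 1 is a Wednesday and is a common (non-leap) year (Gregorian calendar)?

Jan 1 advances by 2 weekdays after a leap year and by 1 after a common year.
2233: Jan 1 is Tuesday.
2232: Sunday (leap)
2231: Saturday
2230: Friday
2229: Thursday
2228: Tuesday (leap)
2227: Monday
2226: Sunday
2225: Saturday
2224: Thursday (leap)
2223: Wednesday
2223 begins on a Wednesday and is a common year.

2223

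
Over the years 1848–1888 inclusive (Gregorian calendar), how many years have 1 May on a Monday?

Track 1 May's weekday year by year (advancing +1, or +2 across a Feb 29):
  1848: Mon ✓  1849: Tue (+1)  1850: Wed (+1)  1851: Thu (+1)  1852: Sat (+2)
  1853: Sun (+1)  1854: Mon (+1) ✓  1855: Tue (+1)  1856: Thu (+2)  1857: Fri (+1)
  1858: Sat (+1)  1859: Sun (+1)  1860: Tue (+2)  1861: Wed (+1)  … (13 more years) …
  1875: Sat (+1)  1876: Mon (+2) ✓  1877: Tue (+1)  1878: Wed (+1)  1879: Thu (+1)
  1880: Sat (+2)  1881: Sun (+1)  1882: Mon (+1) ✓  1883: Tue (+1)  1884: Thu (+2)
  1885: Fri (+1)  1886: Sat (+1)  1887: Sun (+1)  1888: Tue (+2)
Monday years: 1848, 1854, 1865, 1871, 1876, 1882 — 6 in total.

6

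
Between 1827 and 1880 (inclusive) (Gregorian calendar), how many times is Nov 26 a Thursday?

Track Nov 26's weekday year by year (advancing +1, or +2 across a Feb 29):
  1827: Mon  1828: Wed (+2)  1829: Thu (+1) ✓  1830: Fri (+1)  1831: Sat (+1)
  1832: Mon (+2)  1833: Tue (+1)  1834: Wed (+1)  1835: Thu (+1) ✓  1836: Sat (+2)
  1837: Sun (+1)  1838: Mon (+1)  1839: Tue (+1)  1840: Thu (+2) ✓  … (26 more years) …
  1867: Tue (+1)  1868: Thu (+2) ✓  1869: Fri (+1)  1870: Sat (+1)  1871: Sun (+1)
  1872: Tue (+2)  1873: Wed (+1)  1874: Thu (+1) ✓  1875: Fri (+1)  1876: Sun (+2)
  1877: Mon (+1)  1878: Tue (+1)  1879: Wed (+1)  1880: Fri (+2)
Thursday years: 1829, 1835, 1840, 1846, 1857, 1863, 1868, 1874 — 8 in total.

8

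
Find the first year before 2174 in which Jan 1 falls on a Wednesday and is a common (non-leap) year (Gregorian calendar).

2166

Jan 1 advances by 2 weekdays after a leap year and by 1 after a common year.
2174: Jan 1 is Saturday.
2173: Friday
2172: Wednesday (leap)
2171: Tuesday
2170: Monday
2169: Sunday
2168: Friday (leap)
2167: Thursday
2166: Wednesday
2166 begins on a Wednesday and is a common year.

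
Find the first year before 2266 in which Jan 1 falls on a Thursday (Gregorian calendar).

2263

Jan 1 advances by 2 weekdays after a leap year and by 1 after a common year.
2266: Jan 1 is Monday.
2265: Sunday
2264: Friday (leap)
2263: Thursday
2263 begins on a Thursday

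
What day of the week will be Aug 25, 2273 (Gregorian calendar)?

January 1, 2273 is a Wednesday.
August 25 is day 237 of the year, i.e. 236 days after Jan 1.
236 mod 7 = 5, so advance 5 weekdays from Wednesday: Monday.

Monday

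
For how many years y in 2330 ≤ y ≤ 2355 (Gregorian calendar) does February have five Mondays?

February has 28 days (29 in leap years); it has five Mondays when Monday falls among the first (month-length − 28) days — i.e. when February 1 is Monday in a leap year (never in a common year).
February 1 by year: 2330:Sat 2331:Sun 2332:Mon✓ 2333:Wed 2334:Thu 2335:Fri 2336:Sat 2337:Mon 2338:Tue 2339:Wed 2340:Thu 2341:Sat 2342:Sun 2343:Mon 2344:Tue 2345:Thu 2346:Fri 2347:Sat 2348:Sun 2349:Tue 2350:Wed 2351:Thu 2352:Fri 2353:Sun 2354:Mon 2355:Tue
Years with five Mondays: 2332 → 1.

1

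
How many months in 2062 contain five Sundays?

5

A month of length L has five Sundays iff its first Sunday is on day ≤ L−28 (so day 1–3 in a 31-day month, 1–2 in a 30-day month, day 1 in a leap February).
Checking each month of 2062: Jan starts Sun (31d) ✓; Feb starts Wed (28d); Mar starts Wed (31d); Apr starts Sat (30d) ✓; May starts Mon (31d); Jun starts Thu (30d); Jul starts Sat (31d) ✓; Aug starts Tue (31d); Sep starts Fri (30d); Oct starts Sun (31d) ✓; Nov starts Wed (30d); Dec starts Fri (31d) ✓.
Five-Sunday months: January, April, July, October, December → 5.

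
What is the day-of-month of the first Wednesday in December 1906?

5

December 1, 1906 is a Saturday, so the first Wednesday is the 5th.
The first Wednesday is 5 + 0 = 5.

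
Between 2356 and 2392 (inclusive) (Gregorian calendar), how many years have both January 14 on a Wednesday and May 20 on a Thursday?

Check each year's weekday for January 14 and May 20:
  2356: Sat/Sun  2357: Mon/Mon  2358: Tue/Tue  2359: Wed/Wed  2360: Thu/Fri  2361: Sat/Sat  2362: Sun/Sun  2363: Mon/Mon  2364: Tue/Wed  2365: Thu/Thu  2366: Fri/Fri  2367: Sat/Sat  2368: Sun/Mon  2369: Tue/Tue  …(9 more)…  2379: Sun/Sun  2380: Mon/Tue  2381: Wed/Wed  2382: Thu/Thu  2383: Fri/Fri  2384: Sat/Sun  2385: Mon/Mon  2386: Tue/Tue  2387: Wed/Wed  2388: Thu/Fri  2389: Sat/Sat  2390: Sun/Sun  2391: Mon/Mon  2392: Tue/Wed
Both conditions hold in: 2376 — 1.

1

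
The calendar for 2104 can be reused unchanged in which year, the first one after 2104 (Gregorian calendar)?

2132

Two years share a calendar iff Jan 1 falls on the same weekday and both are leap or both are common. 2104: Jan 1 is Tuesday, leap year.
2105: Jan 1 Thursday, common
2106: Jan 1 Friday, common
2107: Jan 1 Saturday, common
2108: Jan 1 Sunday, leap
2109: Jan 1 Tuesday, common
2110: Jan 1 Wednesday, common
2111: Jan 1 Thursday, common
2112: Jan 1 Friday, leap
2113: Jan 1 Sunday, common
2114: Jan 1 Monday, common
2115: Jan 1 Tuesday, common
2116: Jan 1 Wednesday, leap
2117: Jan 1 Friday, common
2118: Jan 1 Saturday, common
2119: Jan 1 Sunday, common
2120: Jan 1 Monday, leap
2121: Jan 1 Wednesday, common
2122: Jan 1 Thursday, common
2123: Jan 1 Friday, common
2124: Jan 1 Saturday, leap
2125: Jan 1 Monday, common
2126: Jan 1 Tuesday, common
2127: Jan 1 Wednesday, common
2128: Jan 1 Thursday, leap
2129: Jan 1 Saturday, common
2130: Jan 1 Sunday, common
2131: Jan 1 Monday, common
2132: Jan 1 Tuesday, leap
2132 matches on both conditions.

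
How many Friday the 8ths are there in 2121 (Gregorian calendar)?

Check the 8th of each month of 2121: Jan 8: Wed, Feb 8: Sat, Mar 8: Sat, Apr 8: Tue, May 8: Thu, Jun 8: Sun, Jul 8: Tue, Aug 8: Fri, Sep 8: Mon, Oct 8: Wed, Nov 8: Sat, Dec 8: Mon.
Friday occurs in August — 1 month.

1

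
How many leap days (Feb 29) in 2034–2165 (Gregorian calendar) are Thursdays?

4

Leap years in 2034–2165: 32 of them.
Feb 29 weekday advances by 5 (mod 7) from one leap year to the next four years later (or differs when a century non-leap intervenes).
Leap-day weekdays: 2036:Fri 2040:Wed 2044:Mon 2048:Sat 2052:Thu✓ 2056:Tue 2060:Sun 2064:Fri 2068:Wed 2072:Mon 2076:Sat 2080:Thu✓ 2084:Tue …(6 more)… 2116:Sat 2120:Thu✓ 2124:Tue 2128:Sun 2132:Fri 2136:Wed 2140:Mon 2144:Sat 2148:Thu✓ 2152:Tue 2156:Sun 2160:Fri 2164:Wed
Thursday: 2052, 2080, 2120, 2148 → 4.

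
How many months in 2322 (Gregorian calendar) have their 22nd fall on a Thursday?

1

Check the 22nd of each month of 2322: Jan 22: Sun, Feb 22: Wed, Mar 22: Wed, Apr 22: Sat, May 22: Mon, Jun 22: Thu, Jul 22: Sat, Aug 22: Tue, Sep 22: Fri, Oct 22: Sun, Nov 22: Wed, Dec 22: Fri.
Thursday occurs in June — 1 month.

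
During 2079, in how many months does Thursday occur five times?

4

A month of length L has five Thursdays iff its first Thursday is on day ≤ L−28 (so day 1–3 in a 31-day month, 1–2 in a 30-day month, day 1 in a leap February).
Checking each month of 2079: Jan starts Sun (31d); Feb starts Wed (28d); Mar starts Wed (31d) ✓; Apr starts Sat (30d); May starts Mon (31d); Jun starts Thu (30d) ✓; Jul starts Sat (31d); Aug starts Tue (31d) ✓; Sep starts Fri (30d); Oct starts Sun (31d); Nov starts Wed (30d) ✓; Dec starts Fri (31d).
Five-Thursday months: March, June, August, November → 4.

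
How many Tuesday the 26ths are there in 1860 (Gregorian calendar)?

1

Check the 26th of each month of 1860: Jan 26: Thu, Feb 26: Sun, Mar 26: Mon, Apr 26: Thu, May 26: Sat, Jun 26: Tue, Jul 26: Thu, Aug 26: Sun, Sep 26: Wed, Oct 26: Fri, Nov 26: Mon, Dec 26: Wed.
Tuesday occurs in June — 1 month.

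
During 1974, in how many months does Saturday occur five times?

4

A month of length L has five Saturdays iff its first Saturday is on day ≤ L−28 (so day 1–3 in a 31-day month, 1–2 in a 30-day month, day 1 in a leap February).
Checking each month of 1974: Jan starts Tue (31d); Feb starts Fri (28d); Mar starts Fri (31d) ✓; Apr starts Mon (30d); May starts Wed (31d); Jun starts Sat (30d) ✓; Jul starts Mon (31d); Aug starts Thu (31d) ✓; Sep starts Sun (30d); Oct starts Tue (31d); Nov starts Fri (30d) ✓; Dec starts Sun (31d).
Five-Saturday months: March, June, August, November → 4.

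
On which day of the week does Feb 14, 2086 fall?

Thursday

January 1, 2086 is a Tuesday.
February 14 is day 45 of the year, i.e. 44 days after Jan 1.
44 mod 7 = 2, so advance 2 weekdays from Tuesday: Thursday.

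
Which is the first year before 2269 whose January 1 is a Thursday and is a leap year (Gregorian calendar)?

Jan 1 advances by 2 weekdays after a leap year and by 1 after a common year.
2269: Jan 1 is Friday.
2268: Wednesday (leap)
2267: Tuesday
2266: Monday
2265: Sunday
2264: Friday (leap)
2263: Thursday
2262: Wednesday
2261: Tuesday
2260: Sunday (leap)
2259: Saturday
2258: Friday
2257: Thursday
2256: Tuesday (leap)
2255: Monday
2254: Sunday
2253: Saturday
2252: Thursday (leap)
2252 begins on a Thursday and is a leap year.

2252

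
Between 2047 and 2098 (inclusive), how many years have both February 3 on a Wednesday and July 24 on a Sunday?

Check each year's weekday for February 3 and July 24:
  2047: Sun/Wed  2048: Mon/Fri  2049: Wed/Sat  2050: Thu/Sun  2051: Fri/Mon  2052: Sat/Wed  2053: Mon/Thu  2054: Tue/Fri  2055: Wed/Sat  2056: Thu/Mon  2057: Sat/Tue  2058: Sun/Wed  2059: Mon/Thu  2060: Tue/Sat  …(24 more)…  2085: Sat/Tue  2086: Sun/Wed  2087: Mon/Thu  2088: Tue/Sat  2089: Thu/Sun  2090: Fri/Mon  2091: Sat/Tue  2092: Sun/Thu  2093: Tue/Fri  2094: Wed/Sat  2095: Thu/Sun  2096: Fri/Tue  2097: Sun/Wed  2098: Mon/Thu
Both conditions hold in: 2072 — 1.

1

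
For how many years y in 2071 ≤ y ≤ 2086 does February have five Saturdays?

1

February has 28 days (29 in leap years); it has five Saturdays when Saturday falls among the first (month-length − 28) days — i.e. when February 1 is Saturday in a leap year (never in a common year).
February 1 by year: 2071:Sun 2072:Mon 2073:Wed 2074:Thu 2075:Fri 2076:Sat✓ 2077:Mon 2078:Tue 2079:Wed 2080:Thu 2081:Sat 2082:Sun 2083:Mon 2084:Tue 2085:Thu 2086:Fri
Years with five Saturdays: 2076 → 1.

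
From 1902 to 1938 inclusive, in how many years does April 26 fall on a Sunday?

6

Track April 26's weekday year by year (advancing +1, or +2 across a Feb 29):
  1902: Sat  1903: Sun (+1) ✓  1904: Tue (+2)  1905: Wed (+1)  1906: Thu (+1)
  1907: Fri (+1)  1908: Sun (+2) ✓  1909: Mon (+1)  1910: Tue (+1)  1911: Wed (+1)
  1912: Fri (+2)  1913: Sat (+1)  1914: Sun (+1) ✓  1915: Mon (+1)  … (9 more years) …
  1925: Sun (+1) ✓  1926: Mon (+1)  1927: Tue (+1)  1928: Thu (+2)  1929: Fri (+1)
  1930: Sat (+1)  1931: Sun (+1) ✓  1932: Tue (+2)  1933: Wed (+1)  1934: Thu (+1)
  1935: Fri (+1)  1936: Sun (+2) ✓  1937: Mon (+1)  1938: Tue (+1)
Sunday years: 1903, 1908, 1914, 1925, 1931, 1936 — 6 in total.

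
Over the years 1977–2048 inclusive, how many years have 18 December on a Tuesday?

Track 18 December's weekday year by year (advancing +1, or +2 across a Feb 29):
  1977: Sun  1978: Mon (+1)  1979: Tue (+1) ✓  1980: Thu (+2)  1981: Fri (+1)
  1982: Sat (+1)  1983: Sun (+1)  1984: Tue (+2) ✓  1985: Wed (+1)  1986: Thu (+1)
  1987: Fri (+1)  1988: Sun (+2)  1989: Mon (+1)  1990: Tue (+1) ✓  … (44 more years) …
  2035: Tue (+1) ✓  2036: Thu (+2)  2037: Fri (+1)  2038: Sat (+1)  2039: Sun (+1)
  2040: Tue (+2) ✓  2041: Wed (+1)  2042: Thu (+1)  2043: Fri (+1)  2044: Sun (+2)
  2045: Mon (+1)  2046: Tue (+1) ✓  2047: Wed (+1)  2048: Fri (+2)
Tuesday years: 1979, 1984, 1990, 2001, 2007, 2012, 2018, 2029, 2035, 2040, 2046 — 11 in total.

11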